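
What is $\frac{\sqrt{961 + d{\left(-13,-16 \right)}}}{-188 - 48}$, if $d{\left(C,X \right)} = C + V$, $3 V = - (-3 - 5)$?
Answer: $- \frac{\sqrt{2139}}{354} \approx -0.13065$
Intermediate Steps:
$V = \frac{8}{3}$ ($V = \frac{\left(-1\right) \left(-3 - 5\right)}{3} = \frac{\left(-1\right) \left(-8\right)}{3} = \frac{1}{3} \cdot 8 = \frac{8}{3} \approx 2.6667$)
$d{\left(C,X \right)} = \frac{8}{3} + C$ ($d{\left(C,X \right)} = C + \frac{8}{3} = \frac{8}{3} + C$)
$\frac{\sqrt{961 + d{\left(-13,-16 \right)}}}{-188 - 48} = \frac{\sqrt{961 + \left(\frac{8}{3} - 13\right)}}{-188 - 48} = \frac{\sqrt{961 - \frac{31}{3}}}{-236} = \sqrt{\frac{2852}{3}} \left(- \frac{1}{236}\right) = \frac{2 \sqrt{2139}}{3} \left(- \frac{1}{236}\right) = - \frac{\sqrt{2139}}{354}$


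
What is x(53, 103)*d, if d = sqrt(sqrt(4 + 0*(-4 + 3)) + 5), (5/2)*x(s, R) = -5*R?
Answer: -206*sqrt(7) ≈ -545.02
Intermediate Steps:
x(s, R) = -2*R (x(s, R) = 2*(-5*R)/5 = -2*R)
d = sqrt(7) (d = sqrt(sqrt(4 + 0*(-1)) + 5) = sqrt(sqrt(4 + 0) + 5) = sqrt(sqrt(4) + 5) = sqrt(2 + 5) = sqrt(7) ≈ 2.6458)
x(53, 103)*d = (-2*103)*sqrt(7) = -206*sqrt(7)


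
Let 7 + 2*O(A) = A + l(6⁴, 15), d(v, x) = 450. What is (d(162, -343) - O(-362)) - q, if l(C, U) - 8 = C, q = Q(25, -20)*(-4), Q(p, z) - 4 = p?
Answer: 197/2 ≈ 98.500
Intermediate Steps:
Q(p, z) = 4 + p
q = -116 (q = (4 + 25)*(-4) = 29*(-4) = -116)
l(C, U) = 8 + C
O(A) = 1297/2 + A/2 (O(A) = -7/2 + (A + (8 + 6⁴))/2 = -7/2 + (A + (8 + 1296))/2 = -7/2 + (A + 1304)/2 = -7/2 + (1304 + A)/2 = -7/2 + (652 + A/2) = 1297/2 + A/2)
(d(162, -343) - O(-362)) - q = (450 - (1297/2 + (½)*(-362))) - 1*(-116) = (450 - (1297/2 - 181)) + 116 = (450 - 1*935/2) + 116 = (450 - 935/2) + 116 = -35/2 + 116 = 197/2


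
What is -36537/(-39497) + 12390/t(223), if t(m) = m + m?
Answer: 252831666/8807831 ≈ 28.705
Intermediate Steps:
t(m) = 2*m
-36537/(-39497) + 12390/t(223) = -36537/(-39497) + 12390/((2*223)) = -36537*(-1/39497) + 12390/446 = 36537/39497 + 12390*(1/446) = 36537/39497 + 6195/223 = 252831666/8807831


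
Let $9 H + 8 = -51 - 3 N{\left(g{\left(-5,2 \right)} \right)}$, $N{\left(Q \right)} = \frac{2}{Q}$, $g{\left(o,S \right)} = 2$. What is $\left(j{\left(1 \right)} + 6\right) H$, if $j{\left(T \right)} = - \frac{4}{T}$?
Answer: $- \frac{124}{9} \approx -13.778$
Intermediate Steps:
$H = - \frac{62}{9}$ ($H = - \frac{8}{9} + \frac{-51 - 3 \cdot \frac{2}{2}}{9} = - \frac{8}{9} + \frac{-51 - 3 \cdot 2 \cdot \frac{1}{2}}{9} = - \frac{8}{9} + \frac{-51 - 3}{9} = - \frac{8}{9} + \frac{1}{9} \left(-54\right) = - \frac{8}{9} - 6 = - \frac{62}{9} \approx -6.8889$)
$\left(j{\left(1 \right)} + 6\right) H = \left(- \frac{4}{1} + 6\right) \left(- \frac{62}{9}\right) = \left(\left(-4\right) 1 + 6\right) \left(- \frac{62}{9}\right) = \left(-4 + 6\right) \left(- \frac{62}{9}\right) = 2 \left(- \frac{62}{9}\right) = - \frac{124}{9}$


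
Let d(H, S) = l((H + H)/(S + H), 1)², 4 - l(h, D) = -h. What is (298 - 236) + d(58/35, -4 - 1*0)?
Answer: 115458/1681 ≈ 68.684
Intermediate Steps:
l(h, D) = 4 + h (l(h, D) = 4 - (-1)*h = 4 + h)
d(H, S) = (4 + 2*H/(H + S))² (d(H, S) = (4 + (H + H)/(S + H))² = (4 + (2*H)/(H + S))² = (4 + 2*H/(H + S))²)
(298 - 236) + d(58/35, -4 - 1*0) = (298 - 236) + 4*(2*(-4 - 1*0) + 3*(58/35))²/(58/35 + (-4 - 1*0))² = 62 + 4*(2*(-4 + 0) + 3*(58*(1/35)))²/(58*(1/35) + (-4 + 0))² = 62 + 4*(2*(-4) + 3*(58/35))²/(58/35 - 4)² = 62 + 4*(-8 + 174/35)²/(-82/35)² = 62 + 4*(1225/6724)*(-106/35)² = 62 + 4*(1225/6724)*(11236/1225) = 62 + 11236/1681 = 115458/1681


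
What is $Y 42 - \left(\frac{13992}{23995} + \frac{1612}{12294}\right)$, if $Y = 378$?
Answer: $\frac{2341561230346}{147497265} \approx 15875.0$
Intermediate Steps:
$Y 42 - \left(\frac{13992}{23995} + \frac{1612}{12294}\right) = 378 \cdot 42 - \left(\frac{13992}{23995} + \frac{1612}{12294}\right) = 15876 - \left(13992 \cdot \frac{1}{23995} + 1612 \cdot \frac{1}{12294}\right) = 15876 - \left(\frac{13992}{23995} + \frac{806}{6147}\right) = 15876 - \frac{105348794}{147497265} = \frac{2341561230346}{147497265}$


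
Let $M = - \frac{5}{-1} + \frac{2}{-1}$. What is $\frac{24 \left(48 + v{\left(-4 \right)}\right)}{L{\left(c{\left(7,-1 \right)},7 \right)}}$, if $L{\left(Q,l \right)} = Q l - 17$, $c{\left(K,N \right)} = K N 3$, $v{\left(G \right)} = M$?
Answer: $- \frac{306}{41} \approx -7.4634$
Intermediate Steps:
$M = 3$ ($M = \left(-5\right) \left(-1\right) + 2 \left(-1\right) = 5 - 2 = 3$)
$v{\left(G \right)} = 3$
$c{\left(K,N \right)} = 3 K N$
$L{\left(Q,l \right)} = -17 + Q l$
$\frac{24 \left(48 + v{\left(-4 \right)}\right)}{L{\left(c{\left(7,-1 \right)},7 \right)}} = \frac{24 \left(48 + 3\right)}{-17 + 3 \cdot 7 \left(-1\right) 7} = \frac{24 \cdot 51}{-17 - 147} = \frac{1224}{-17 - 147} = \frac{1224}{-164} = 1224 \left(- \frac{1}{164}\right) = - \frac{306}{41}$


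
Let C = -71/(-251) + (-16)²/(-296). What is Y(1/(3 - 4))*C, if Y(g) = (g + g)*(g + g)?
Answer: -21620/9287 ≈ -2.3280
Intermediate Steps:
Y(g) = 4*g² (Y(g) = (2*g)*(2*g) = 4*g²)
C = -5405/9287 (C = -71*(-1/251) + 256*(-1/296) = 71/251 - 32/37 = -5405/9287 ≈ -0.58200)
Y(1/(3 - 4))*C = (4*(1/(3 - 4))²)*(-5405/9287) = (4*(1/(-1))²)*(-5405/9287) = (4*(-1)²)*(-5405/9287) = (4*1)*(-5405/9287) = 4*(-5405/9287) = -21620/9287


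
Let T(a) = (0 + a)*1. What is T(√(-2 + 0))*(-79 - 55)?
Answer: -134*I*√2 ≈ -189.5*I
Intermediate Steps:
T(a) = a (T(a) = a*1 = a)
T(√(-2 + 0))*(-79 - 55) = √(-2 + 0)*(-79 - 55) = √(-2)*(-134) = (I*√2)*(-134) = -134*I*√2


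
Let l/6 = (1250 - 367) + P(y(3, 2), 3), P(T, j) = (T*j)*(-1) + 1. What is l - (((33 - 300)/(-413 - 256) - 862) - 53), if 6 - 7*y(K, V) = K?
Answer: 9695194/1561 ≈ 6210.9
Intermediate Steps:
y(K, V) = 6/7 - K/7
P(T, j) = 1 - T*j (P(T, j) = -T*j + 1 = 1 - T*j)
l = 37074/7 (l = 6*((1250 - 367) + (1 - 1*(6/7 - ⅐*3)*3)) = 6*(883 + (1 - 1*(6/7 - 3/7)*3)) = 6*(883 + (1 - 1*3/7*3)) = 6*(883 + (1 - 9/7)) = 6*(883 - 2/7) = 6*(6179/7) = 37074/7 ≈ 5296.3)
l - (((33 - 300)/(-413 - 256) - 862) - 53) = 37074/7 - (((33 - 300)/(-413 - 256) - 862) - 53) = 37074/7 - ((-267/(-669) - 862) - 53) = 37074/7 - ((-267*(-1/669) - 862) - 53) = 37074/7 - ((89/223 - 862) - 53) = 37074/7 - (-192137/223 - 53) = 37074/7 - 1*(-203956/223) = 37074/7 + 203956/223 = 9695194/1561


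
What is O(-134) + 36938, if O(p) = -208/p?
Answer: 2474950/67 ≈ 36940.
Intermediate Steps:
O(-134) + 36938 = -208/(-134) + 36938 = -208*(-1/134) + 36938 = 104/67 + 36938 = 2474950/67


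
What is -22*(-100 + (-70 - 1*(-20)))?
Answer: 3300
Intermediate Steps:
-22*(-100 + (-70 - 1*(-20))) = -22*(-100 + (-70 + 20)) = -22*(-100 - 50) = -22*(-150) = 3300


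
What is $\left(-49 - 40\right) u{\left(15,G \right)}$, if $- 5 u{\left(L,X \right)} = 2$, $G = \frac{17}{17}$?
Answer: $\frac{178}{5} \approx 35.6$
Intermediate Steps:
$G = 1$ ($G = 17 \cdot \frac{1}{17} = 1$)
$u{\left(L,X \right)} = - \frac{2}{5}$ ($u{\left(L,X \right)} = \left(- \frac{1}{5}\right) 2 = - \frac{2}{5}$)
$\left(-49 - 40\right) u{\left(15,G \right)} = \left(-49 - 40\right) \left(- \frac{2}{5}\right) = \left(-89\right) \left(- \frac{2}{5}\right) = \frac{178}{5}$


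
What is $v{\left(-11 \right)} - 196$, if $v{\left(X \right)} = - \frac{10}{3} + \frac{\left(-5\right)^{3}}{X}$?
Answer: $- \frac{6203}{33} \approx -187.97$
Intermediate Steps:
$v{\left(X \right)} = - \frac{10}{3} - \frac{125}{X}$ ($v{\left(X \right)} = \left(-10\right) \frac{1}{3} - \frac{125}{X} = - \frac{10}{3} - \frac{125}{X}$)
$v{\left(-11 \right)} - 196 = \left(- \frac{10}{3} - \frac{125}{-11}\right) - 196 = \left(- \frac{10}{3} - - \frac{125}{11}\right) - 196 = \left(- \frac{10}{3} + \frac{125}{11}\right) - 196 = \frac{265}{33} - 196 = - \frac{6203}{33}$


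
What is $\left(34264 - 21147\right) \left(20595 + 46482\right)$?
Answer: $879849009$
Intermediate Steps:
$\left(34264 - 21147\right) \left(20595 + 46482\right) = 13117 \cdot 67077 = 879849009$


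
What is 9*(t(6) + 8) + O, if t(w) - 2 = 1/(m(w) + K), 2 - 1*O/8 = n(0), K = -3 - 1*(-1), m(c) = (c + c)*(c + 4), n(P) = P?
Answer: 12517/118 ≈ 106.08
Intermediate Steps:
m(c) = 2*c*(4 + c) (m(c) = (2*c)*(4 + c) = 2*c*(4 + c))
K = -2 (K = -3 + 1 = -2)
O = 16 (O = 16 - 8*0 = 16 + 0 = 16)
t(w) = 2 + 1/(-2 + 2*w*(4 + w)) (t(w) = 2 + 1/(2*w*(4 + w) - 2) = 2 + 1/(-2 + 2*w*(4 + w)))
9*(t(6) + 8) + O = 9*((-3 + 4*6*(4 + 6))/(2*(-1 + 6*(4 + 6))) + 8) + 16 = 9*((-3 + 4*6*10)/(2*(-1 + 6*10)) + 8) + 16 = 9*((-3 + 240)/(2*(-1 + 60)) + 8) + 16 = 9*((1/2)*237/59 + 8) + 16 = 9*((1/2)*(1/59)*237 + 8) + 16 = 9*(237/118 + 8) + 16 = 9*(1181/118) + 16 = 10629/118 + 16 = 12517/118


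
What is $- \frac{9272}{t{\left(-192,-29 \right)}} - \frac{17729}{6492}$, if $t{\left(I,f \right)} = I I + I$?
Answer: $- \frac{2466499}{826648} \approx -2.9837$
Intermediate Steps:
$t{\left(I,f \right)} = I + I^{2}$ ($t{\left(I,f \right)} = I^{2} + I = I + I^{2}$)
$- \frac{9272}{t{\left(-192,-29 \right)}} - \frac{17729}{6492} = - \frac{9272}{\left(-192\right) \left(1 - 192\right)} - \frac{17729}{6492} = - \frac{9272}{\left(-192\right) \left(-191\right)} - \frac{17729}{6492} = - \frac{9272}{36672} - \frac{17729}{6492} = \left(-9272\right) \frac{1}{36672} - \frac{17729}{6492} = - \frac{1159}{4584} - \frac{17729}{6492} = - \frac{2466499}{826648}$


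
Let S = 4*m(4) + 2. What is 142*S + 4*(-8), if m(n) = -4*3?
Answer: -6564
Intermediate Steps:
m(n) = -12
S = -46 (S = 4*(-12) + 2 = -48 + 2 = -46)
142*S + 4*(-8) = 142*(-46) + 4*(-8) = -6532 - 32 = -6564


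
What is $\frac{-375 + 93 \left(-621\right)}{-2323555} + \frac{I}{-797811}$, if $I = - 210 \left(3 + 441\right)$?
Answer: $\frac{12524925048}{88274178005} \approx 0.14189$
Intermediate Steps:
$I = -93240$ ($I = \left(-210\right) 444 = -93240$)
$\frac{-375 + 93 \left(-621\right)}{-2323555} + \frac{I}{-797811} = \frac{-375 + 93 \left(-621\right)}{-2323555} - \frac{93240}{-797811} = \left(-375 - 57753\right) \left(- \frac{1}{2323555}\right) - - \frac{4440}{37991} = \left(-58128\right) \left(- \frac{1}{2323555}\right) + \frac{4440}{37991} = \frac{58128}{2323555} + \frac{4440}{37991} = \frac{12524925048}{88274178005}$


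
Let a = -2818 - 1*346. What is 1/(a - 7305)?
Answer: -1/10469 ≈ -9.5520e-5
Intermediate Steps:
a = -3164 (a = -2818 - 346 = -3164)
1/(a - 7305) = 1/(-3164 - 7305) = 1/(-10469) = -1/10469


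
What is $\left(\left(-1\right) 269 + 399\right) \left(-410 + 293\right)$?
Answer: $-15210$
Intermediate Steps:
$\left(\left(-1\right) 269 + 399\right) \left(-410 + 293\right) = \left(-269 + 399\right) \left(-117\right) = 130 \left(-117\right) = -15210$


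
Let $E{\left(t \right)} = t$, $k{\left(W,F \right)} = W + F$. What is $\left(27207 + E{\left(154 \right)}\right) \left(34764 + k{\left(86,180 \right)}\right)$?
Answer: $958455830$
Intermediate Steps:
$k{\left(W,F \right)} = F + W$
$\left(27207 + E{\left(154 \right)}\right) \left(34764 + k{\left(86,180 \right)}\right) = \left(27207 + 154\right) \left(34764 + \left(180 + 86\right)\right) = 27361 \left(34764 + 266\right) = 27361 \cdot 35030 = 958455830$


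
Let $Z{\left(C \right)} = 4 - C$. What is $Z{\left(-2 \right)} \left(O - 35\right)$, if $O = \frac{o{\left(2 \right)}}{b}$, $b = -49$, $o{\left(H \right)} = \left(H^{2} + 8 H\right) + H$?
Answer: $- \frac{10422}{49} \approx -212.69$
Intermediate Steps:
$o{\left(H \right)} = H^{2} + 9 H$
$O = - \frac{22}{49}$ ($O = \frac{2 \left(9 + 2\right)}{-49} = 2 \cdot 11 \left(- \frac{1}{49}\right) = 22 \left(- \frac{1}{49}\right) = - \frac{22}{49} \approx -0.44898$)
$Z{\left(-2 \right)} \left(O - 35\right) = \left(4 - -2\right) \left(- \frac{22}{49} - 35\right) = \left(4 + 2\right) \left(- \frac{1737}{49}\right) = 6 \left(- \frac{1737}{49}\right) = - \frac{10422}{49}$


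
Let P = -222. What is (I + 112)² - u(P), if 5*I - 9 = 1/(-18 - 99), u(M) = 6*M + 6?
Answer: 4885621534/342225 ≈ 14276.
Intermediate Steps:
u(M) = 6 + 6*M
I = 1052/585 (I = 9/5 + 1/(5*(-18 - 99)) = 9/5 + (⅕)/(-117) = 9/5 + (⅕)*(-1/117) = 9/5 - 1/585 = 1052/585 ≈ 1.7983)
(I + 112)² - u(P) = (1052/585 + 112)² - (6 + 6*(-222)) = (66572/585)² - (6 - 1332) = 4431831184/342225 - 1*(-1326) = 4431831184/342225 + 1326 = 4885621534/342225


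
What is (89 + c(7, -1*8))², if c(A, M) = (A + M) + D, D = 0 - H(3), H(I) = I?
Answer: 7225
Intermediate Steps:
D = -3 (D = 0 - 1*3 = 0 - 3 = -3)
c(A, M) = -3 + A + M (c(A, M) = (A + M) - 3 = -3 + A + M)
(89 + c(7, -1*8))² = (89 + (-3 + 7 - 1*8))² = (89 + (-3 + 7 - 8))² = (89 - 4)² = 85² = 7225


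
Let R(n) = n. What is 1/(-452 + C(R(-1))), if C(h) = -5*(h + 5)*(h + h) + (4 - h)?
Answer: -1/407 ≈ -0.0024570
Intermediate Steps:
C(h) = 4 - h - 10*h*(5 + h) (C(h) = -5*(5 + h)*2*h + (4 - h) = -10*h*(5 + h) + (4 - h) = 4 - h - 10*h*(5 + h))
1/(-452 + C(R(-1))) = 1/(-452 + (4 - 51*(-1) - 10*(-1)²)) = 1/(-452 + (4 + 51 - 10*1)) = 1/(-452 + (4 + 51 - 10)) = 1/(-452 + 45) = 1/(-407) = -1/407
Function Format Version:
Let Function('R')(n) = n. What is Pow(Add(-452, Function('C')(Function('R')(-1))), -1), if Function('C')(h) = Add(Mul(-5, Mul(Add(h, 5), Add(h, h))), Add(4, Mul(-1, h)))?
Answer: Rational(-1, 407) ≈ -0.0024570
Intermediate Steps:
Function('C')(h) = Add(4, Mul(-1, h), Mul(-10, h, Add(5, h))) (Function('C')(h) = Add(Mul(-5, Mul(Add(5, h), Mul(2, h))), Add(4, Mul(-1, h))) = Add(Mul(-5, Mul(2, h, Add(5, h))), Add(4, Mul(-1, h))) = Add(Mul(-10, h, Add(5, h)), Add(4, Mul(-1, h))) = Add(4, Mul(-1, h), Mul(-10, h, Add(5, h))))
Pow(Add(-452, Function('C')(Function('R')(-1))), -1) = Pow(Add(-452, Add(4, Mul(-51, -1), Mul(-10, Pow(-1, 2)))), -1) = Pow(Add(-452, Add(4, 51, Mul(-10, 1))), -1) = Pow(Add(-452, Add(4, 51, -10)), -1) = Pow(Add(-452, 45), -1) = Pow(-407, -1) = Rational(-1, 407)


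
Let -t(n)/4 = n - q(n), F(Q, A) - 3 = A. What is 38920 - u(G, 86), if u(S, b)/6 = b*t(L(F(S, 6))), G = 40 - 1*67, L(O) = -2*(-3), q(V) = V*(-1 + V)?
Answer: -10616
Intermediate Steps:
F(Q, A) = 3 + A
L(O) = 6
G = -27 (G = 40 - 67 = -27)
t(n) = -4*n + 4*n*(-1 + n) (t(n) = -4*(n - n*(-1 + n)) = -4*n + 4*n*(-1 + n))
u(S, b) = 576*b (u(S, b) = 6*(b*(4*6*(-2 + 6))) = 6*(b*(4*6*4)) = 6*(b*96) = 6*(96*b) = 576*b)
38920 - u(G, 86) = 38920 - 576*86 = 38920 - 1*49536 = 38920 - 49536 = -10616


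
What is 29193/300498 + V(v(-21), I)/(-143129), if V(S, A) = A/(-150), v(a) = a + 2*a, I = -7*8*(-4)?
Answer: 14924334431/153607065150 ≈ 0.097159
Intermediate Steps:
I = 224 (I = -56*(-4) = 224)
v(a) = 3*a
V(S, A) = -A/150 (V(S, A) = A*(-1/150) = -A/150)
29193/300498 + V(v(-21), I)/(-143129) = 29193/300498 - 1/150*224/(-143129) = 29193*(1/300498) - 112/75*(-1/143129) = 9731/100166 + 16/1533525 = 14924334431/153607065150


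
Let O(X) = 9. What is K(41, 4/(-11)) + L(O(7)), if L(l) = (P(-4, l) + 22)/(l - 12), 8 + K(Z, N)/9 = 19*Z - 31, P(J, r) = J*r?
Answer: 19994/3 ≈ 6664.7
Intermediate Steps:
K(Z, N) = -351 + 171*Z (K(Z, N) = -72 + 9*(19*Z - 31) = -72 + 9*(-31 + 19*Z) = -72 + (-279 + 171*Z) = -351 + 171*Z)
L(l) = (22 - 4*l)/(-12 + l) (L(l) = (-4*l + 22)/(l - 12) = (22 - 4*l)/(-12 + l))
K(41, 4/(-11)) + L(O(7)) = (-351 + 171*41) + 2*(11 - 2*9)/(-12 + 9) = (-351 + 7011) + 2*(11 - 18)/(-3) = 6660 + 2*(-1/3)*(-7) = 6660 + 14/3 = 19994/3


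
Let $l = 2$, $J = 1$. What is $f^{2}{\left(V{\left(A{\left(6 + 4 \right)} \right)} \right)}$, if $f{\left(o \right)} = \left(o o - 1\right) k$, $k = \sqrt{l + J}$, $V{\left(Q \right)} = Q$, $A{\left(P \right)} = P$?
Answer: $29403$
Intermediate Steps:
$k = \sqrt{3}$ ($k = \sqrt{2 + 1} = \sqrt{3} \approx 1.732$)
$f{\left(o \right)} = \sqrt{3} \left(-1 + o^{2}\right)$ ($f{\left(o \right)} = \left(o o - 1\right) \sqrt{3} = \left(o^{2} - 1\right) \sqrt{3} = \left(-1 + o^{2}\right) \sqrt{3} = \sqrt{3} \left(-1 + o^{2}\right)$)
$f^{2}{\left(V{\left(A{\left(6 + 4 \right)} \right)} \right)} = \left(\sqrt{3} \left(-1 + \left(6 + 4\right)^{2}\right)\right)^{2} = \left(\sqrt{3} \left(-1 + 10^{2}\right)\right)^{2} = \left(\sqrt{3} \left(-1 + 100\right)\right)^{2} = \left(\sqrt{3} \cdot 99\right)^{2} = \left(99 \sqrt{3}\right)^{2} = 29403$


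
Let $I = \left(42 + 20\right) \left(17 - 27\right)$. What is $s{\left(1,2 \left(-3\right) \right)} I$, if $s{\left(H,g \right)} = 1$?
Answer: $-620$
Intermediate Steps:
$I = -620$ ($I = 62 \left(-10\right) = -620$)
$s{\left(1,2 \left(-3\right) \right)} I = 1 \left(-620\right) = -620$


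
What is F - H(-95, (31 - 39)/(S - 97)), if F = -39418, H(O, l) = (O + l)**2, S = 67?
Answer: -10888291/225 ≈ -48392.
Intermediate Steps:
F - H(-95, (31 - 39)/(S - 97)) = -39418 - (-95 + (31 - 39)/(67 - 97))**2 = -39418 - (-95 - 8/(-30))**2 = -39418 - (-95 - 8*(-1/30))**2 = -39418 - (-95 + 4/15)**2 = -39418 - (-1421/15)**2 = -39418 - 1*2019241/225 = -39418 - 2019241/225 = -10888291/225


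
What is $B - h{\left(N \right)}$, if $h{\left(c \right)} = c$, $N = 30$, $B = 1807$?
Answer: $1777$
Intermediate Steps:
$B - h{\left(N \right)} = 1807 - 30 = 1777$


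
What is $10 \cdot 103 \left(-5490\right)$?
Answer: $-5654700$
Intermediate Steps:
$10 \cdot 103 \left(-5490\right) = 1030 \left(-5490\right) = -5654700$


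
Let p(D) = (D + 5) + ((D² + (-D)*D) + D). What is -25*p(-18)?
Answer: 775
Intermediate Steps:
p(D) = 5 + 2*D (p(D) = (5 + D) + ((D² - D²) + D) = (5 + D) + (0 + D) = (5 + D) + D = 5 + 2*D)
-25*p(-18) = -25*(5 + 2*(-18)) = -25*(5 - 36) = -25*(-31) = 775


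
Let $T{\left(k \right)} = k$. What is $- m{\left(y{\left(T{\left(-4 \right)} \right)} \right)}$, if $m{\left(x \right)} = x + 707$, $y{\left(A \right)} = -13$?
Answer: $-694$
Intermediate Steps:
$m{\left(x \right)} = 707 + x$
$- m{\left(y{\left(T{\left(-4 \right)} \right)} \right)} = - (707 - 13) = \left(-1\right) 694 = -694$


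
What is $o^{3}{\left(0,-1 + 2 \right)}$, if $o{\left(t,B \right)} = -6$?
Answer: $-216$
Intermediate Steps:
$o^{3}{\left(0,-1 + 2 \right)} = \left(-6\right)^{3} = -216$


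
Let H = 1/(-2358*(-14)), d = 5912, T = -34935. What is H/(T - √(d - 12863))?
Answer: I/(33012*(√6951 - 34935*I)) ≈ -8.6709e-10 + 2.0693e-12*I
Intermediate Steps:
H = 1/33012 ≈ 3.0292e-5
H/(T - √(d - 12863)) = 1/(33012*(-34935 - √(5912 - 12863))) = 1/(33012*(-34935 - √(-6951))) = 1/(33012*(-34935 - I*√6951))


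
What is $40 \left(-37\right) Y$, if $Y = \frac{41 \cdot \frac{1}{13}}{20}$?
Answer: $- \frac{3034}{13} \approx -233.38$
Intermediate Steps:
$Y = \frac{41}{260}$ ($Y = 41 \cdot \frac{1}{13} \cdot \frac{1}{20} = \frac{41}{13} \cdot \frac{1}{20} = \frac{41}{260} \approx 0.15769$)
$40 \left(-37\right) Y = 40 \left(-37\right) \frac{41}{260} = \left(-1480\right) \frac{41}{260} = - \frac{3034}{13}$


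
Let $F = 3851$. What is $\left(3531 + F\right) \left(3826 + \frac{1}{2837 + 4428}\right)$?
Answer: $\frac{205189267362}{7265} \approx 2.8244 \cdot 10^{7}$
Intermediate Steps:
$\left(3531 + F\right) \left(3826 + \frac{1}{2837 + 4428}\right) = \left(3531 + 3851\right) \left(3826 + \frac{1}{2837 + 4428}\right) = 7382 \left(3826 + \frac{1}{7265}\right) = 7382 \cdot \frac{27795891}{7265} = \frac{205189267362}{7265}$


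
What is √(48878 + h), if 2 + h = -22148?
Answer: 2*√6682 ≈ 163.49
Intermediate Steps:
h = -22150 (h = -2 - 22148 = -22150)
√(48878 + h) = √(48878 - 22150) = √26728 = 2*√6682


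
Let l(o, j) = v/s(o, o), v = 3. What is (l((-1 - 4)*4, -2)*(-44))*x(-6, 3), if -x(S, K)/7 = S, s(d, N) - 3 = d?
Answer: 5544/17 ≈ 326.12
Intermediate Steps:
s(d, N) = 3 + d
x(S, K) = -7*S
l(o, j) = 3/(3 + o)
(l((-1 - 4)*4, -2)*(-44))*x(-6, 3) = ((3/(3 + (-1 - 4)*4))*(-44))*(-7*(-6)) = ((3/(3 - 5*4))*(-44))*42 = ((3/(3 - 20))*(-44))*42 = ((3/(-17))*(-44))*42 = ((3*(-1/17))*(-44))*42 = -3/17*(-44)*42 = (132/17)*42 = 5544/17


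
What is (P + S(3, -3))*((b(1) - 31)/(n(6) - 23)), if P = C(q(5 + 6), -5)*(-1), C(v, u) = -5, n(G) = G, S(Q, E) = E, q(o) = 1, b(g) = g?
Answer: 60/17 ≈ 3.5294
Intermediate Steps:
P = 5 (P = -5*(-1) = 5)
(P + S(3, -3))*((b(1) - 31)/(n(6) - 23)) = (5 - 3)*((1 - 31)/(6 - 23)) = 2*(-30/(-17)) = 2*(-30*(-1/17)) = 2*(30/17) = 60/17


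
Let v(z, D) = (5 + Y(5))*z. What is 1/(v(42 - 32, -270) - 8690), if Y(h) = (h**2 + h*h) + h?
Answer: -1/8090 ≈ -0.00012361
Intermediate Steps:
Y(h) = h + 2*h**2 (Y(h) = (h**2 + h**2) + h = 2*h**2 + h = h + 2*h**2)
v(z, D) = 60*z (v(z, D) = (5 + 5*(1 + 2*5))*z = (5 + 5*(1 + 10))*z = (5 + 5*11)*z = (5 + 55)*z = 60*z)
1/(v(42 - 32, -270) - 8690) = 1/(60*(42 - 32) - 8690) = 1/(60*10 - 8690) = 1/(600 - 8690) = 1/(-8090) = -1/8090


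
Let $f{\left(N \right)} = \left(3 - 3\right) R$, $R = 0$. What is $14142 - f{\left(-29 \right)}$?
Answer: $14142$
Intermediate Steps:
$f{\left(N \right)} = 0$ ($f{\left(N \right)} = \left(3 - 3\right) 0 = 0 \cdot 0 = 0$)
$14142 - f{\left(-29 \right)} = 14142 - 0 = 14142 + 0 = 14142$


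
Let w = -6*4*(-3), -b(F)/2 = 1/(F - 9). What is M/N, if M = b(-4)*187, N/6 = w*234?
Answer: 187/657072 ≈ 0.00028460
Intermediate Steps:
b(F) = -2/(-9 + F) (b(F) = -2/(F - 9) = -2/(-9 + F))
w = 72 (w = -24*(-3) = -1*(-72) = 72)
N = 101088 (N = 6*(72*234) = 6*16848 = 101088)
M = 374/13 (M = -2/(-9 - 4)*187 = -2/(-13)*187 = -2*(-1/13)*187 = (2/13)*187 = 374/13 ≈ 28.769)
M/N = (374/13)/101088 = (374/13)*(1/101088) = 187/657072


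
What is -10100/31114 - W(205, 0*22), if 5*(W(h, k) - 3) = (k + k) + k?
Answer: -51721/15557 ≈ -3.3246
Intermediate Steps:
W(h, k) = 3 + 3*k/5 (W(h, k) = 3 + ((k + k) + k)/5 = 3 + (2*k + k)/5 = 3 + (3*k)/5 = 3 + 3*k/5)
-10100/31114 - W(205, 0*22) = -10100/31114 - (3 + 3*(0*22)/5) = -10100*1/31114 - (3 + (⅗)*0) = -5050/15557 - (3 + 0) = -5050/15557 - 1*3 = -5050/15557 - 3 = -51721/15557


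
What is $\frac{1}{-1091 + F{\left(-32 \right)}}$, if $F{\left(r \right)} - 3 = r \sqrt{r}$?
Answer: $\frac{i}{64 \left(- 17 i + 2 \sqrt{2}\right)} \approx -0.00089436 + 0.0001488 i$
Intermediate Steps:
$F{\left(r \right)} = 3 + r^{\frac{3}{2}}$ ($F{\left(r \right)} = 3 + r \sqrt{r} = 3 + r^{\frac{3}{2}}$)
$\frac{1}{-1091 + F{\left(-32 \right)}} = \frac{1}{-1091 + \left(3 + \left(-32\right)^{\frac{3}{2}}\right)} = \frac{1}{-1091 + \left(3 - 128 i \sqrt{2}\right)} = \frac{1}{-1088 - 128 i \sqrt{2}}$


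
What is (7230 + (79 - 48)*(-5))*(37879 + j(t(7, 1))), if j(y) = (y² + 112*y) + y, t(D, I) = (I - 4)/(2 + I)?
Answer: 267201525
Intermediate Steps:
t(D, I) = (-4 + I)/(2 + I)
j(y) = y² + 113*y
(7230 + (79 - 48)*(-5))*(37879 + j(t(7, 1))) = (7230 + (79 - 48)*(-5))*(37879 + ((-4 + 1)/(2 + 1))*(113 + (-4 + 1)/(2 + 1))) = (7230 + 31*(-5))*(37879 + (-3/3)*(113 - 3/3)) = (7230 - 155)*(37879 + ((⅓)*(-3))*(113 + (⅓)*(-3))) = 7075*(37879 - (113 - 1)) = 7075*(37879 - 1*112) = 7075*(37879 - 112) = 7075*37767 = 267201525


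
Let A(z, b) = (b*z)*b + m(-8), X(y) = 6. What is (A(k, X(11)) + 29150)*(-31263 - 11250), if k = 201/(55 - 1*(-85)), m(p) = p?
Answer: -43438890627/35 ≈ -1.2411e+9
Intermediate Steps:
k = 201/140 (k = 201/(55 + 85) = 201/140 ≈ 1.4357)
A(z, b) = -8 + z*b² (A(z, b) = (b*z)*b - 8 = z*b² - 8 = -8 + z*b²)
(A(k, X(11)) + 29150)*(-31263 - 11250) = ((-8 + (201/140)*6²) + 29150)*(-31263 - 11250) = ((-8 + (201/140)*36) + 29150)*(-42513) = ((-8 + 1809/35) + 29150)*(-42513) = (1529/35 + 29150)*(-42513) = (1021779/35)*(-42513) = -43438890627/35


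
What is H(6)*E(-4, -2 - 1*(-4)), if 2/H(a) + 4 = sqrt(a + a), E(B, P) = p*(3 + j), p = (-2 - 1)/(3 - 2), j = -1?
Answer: 12 + 6*sqrt(3) ≈ 22.392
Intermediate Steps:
p = -3 (p = -3/1 = -3*1 = -3)
E(B, P) = -6 (E(B, P) = -3*(3 - 1) = -3*2 = -6)
H(a) = 2/(-4 + sqrt(2)*sqrt(a)) (H(a) = 2/(-4 + sqrt(a + a)) = 2/(-4 + sqrt(2*a)) = 2/(-4 + sqrt(2)*sqrt(a)))
H(6)*E(-4, -2 - 1*(-4)) = (2/(-4 + sqrt(2)*sqrt(6)))*(-6) = (2/(-4 + 2*sqrt(3)))*(-6) = -12/(-4 + 2*sqrt(3))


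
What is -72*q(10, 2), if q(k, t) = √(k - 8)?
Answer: -72*√2 ≈ -101.82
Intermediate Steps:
q(k, t) = √(-8 + k)
-72*q(10, 2) = -72*√(-8 + 10) = -72*√2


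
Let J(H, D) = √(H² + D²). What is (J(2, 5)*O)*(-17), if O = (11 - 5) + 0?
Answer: -102*√29 ≈ -549.29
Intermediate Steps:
J(H, D) = √(D² + H²)
O = 6 (O = 6 + 0 = 6)
(J(2, 5)*O)*(-17) = (√(5² + 2²)*6)*(-17) = (√(25 + 4)*6)*(-17) = (√29*6)*(-17) = (6*√29)*(-17) = -102*√29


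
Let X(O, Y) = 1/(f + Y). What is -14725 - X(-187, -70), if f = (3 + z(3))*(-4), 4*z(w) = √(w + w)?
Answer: -49461234/3359 - √6/6718 ≈ -14725.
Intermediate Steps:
z(w) = √2*√w/4 (z(w) = √(w + w)/4 = √(2*w)/4 = (√2*√w)/4 = √2*√w/4)
f = -12 - √6 (f = (3 + √2*√3/4)*(-4) = (3 + √6/4)*(-4) = -12 - √6 ≈ -14.449)
X(O, Y) = 1/(-12 + Y - √6) (X(O, Y) = 1/((-12 - √6) + Y) = 1/(-12 + Y - √6))
-14725 - X(-187, -70) = -14725 - 1/(-12 - 70 - √6) = -14725 - 1/(-82 - √6)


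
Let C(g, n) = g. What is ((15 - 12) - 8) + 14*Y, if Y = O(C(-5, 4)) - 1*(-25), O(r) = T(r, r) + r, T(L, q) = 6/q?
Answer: 1291/5 ≈ 258.20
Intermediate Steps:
O(r) = r + 6/r (O(r) = 6/r + r = r + 6/r)
Y = 94/5 (Y = (-5 + 6/(-5)) - 1*(-25) = (-5 + 6*(-1/5)) + 25 = (-5 - 6/5) + 25 = -31/5 + 25 = 94/5 ≈ 18.800)
((15 - 12) - 8) + 14*Y = ((15 - 12) - 8) + 14*(94/5) = (3 - 8) + 1316/5 = -5 + 1316/5 = 1291/5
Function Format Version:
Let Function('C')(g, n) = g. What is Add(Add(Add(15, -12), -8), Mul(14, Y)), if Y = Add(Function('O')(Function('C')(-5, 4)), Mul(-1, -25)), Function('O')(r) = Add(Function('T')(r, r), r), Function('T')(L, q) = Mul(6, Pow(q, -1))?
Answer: Rational(1291, 5) ≈ 258.20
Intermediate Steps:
Function('O')(r) = Add(r, Mul(6, Pow(r, -1))) (Function('O')(r) = Add(Mul(6, Pow(r, -1)), r) = Add(r, Mul(6, Pow(r, -1))))
Y = Rational(94, 5) (Y = Add(Add(-5, Mul(6, Pow(-5, -1))), Mul(-1, -25)) = Add(Add(-5, Mul(6, Rational(-1, 5))), 25) = Add(Add(-5, Rational(-6, 5)), 25) = Add(Rational(-31, 5), 25) = Rational(94, 5) ≈ 18.800)
Add(Add(Add(15, -12), -8), Mul(14, Y)) = Add(Add(Add(15, -12), -8), Mul(14, Rational(94, 5))) = Add(Add(3, -8), Rational(1316, 5)) = Add(-5, Rational(1316, 5)) = Rational(1291, 5)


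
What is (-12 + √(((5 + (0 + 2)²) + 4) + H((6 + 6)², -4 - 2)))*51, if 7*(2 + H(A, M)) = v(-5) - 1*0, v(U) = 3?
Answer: -612 + 204*√35/7 ≈ -439.59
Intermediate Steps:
H(A, M) = -11/7 (H(A, M) = -2 + (3 - 1*0)/7 = -2 + (3 + 0)/7 = -2 + (⅐)*3 = -2 + 3/7 = -11/7)
(-12 + √(((5 + (0 + 2)²) + 4) + H((6 + 6)², -4 - 2)))*51 = (-12 + √(((5 + (0 + 2)²) + 4) - 11/7))*51 = (-12 + √(((5 + 2²) + 4) - 11/7))*51 = (-12 + √(((5 + 4) + 4) - 11/7))*51 = (-12 + √((9 + 4) - 11/7))*51 = (-12 + √(13 - 11/7))*51 = (-12 + √(80/7))*51 = (-12 + 4*√35/7)*51 = -612 + 204*√35/7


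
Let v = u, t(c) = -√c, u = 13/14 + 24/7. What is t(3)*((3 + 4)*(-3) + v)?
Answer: 233*√3/14 ≈ 28.826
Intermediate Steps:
u = 61/14 (u = 13*(1/14) + 24*(⅐) = 13/14 + 24/7 = 61/14 ≈ 4.3571)
v = 61/14 ≈ 4.3571
t(3)*((3 + 4)*(-3) + v) = (-√3)*((3 + 4)*(-3) + 61/14) = (-√3)*(7*(-3) + 61/14) = (-√3)*(-21 + 61/14) = -√3*(-233/14) = 233*√3/14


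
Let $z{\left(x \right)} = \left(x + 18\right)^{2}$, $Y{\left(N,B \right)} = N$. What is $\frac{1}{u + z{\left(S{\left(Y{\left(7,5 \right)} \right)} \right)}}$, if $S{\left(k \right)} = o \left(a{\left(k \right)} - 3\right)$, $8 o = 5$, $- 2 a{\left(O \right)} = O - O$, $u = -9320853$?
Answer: $- \frac{64}{596517951} \approx -1.0729 \cdot 10^{-7}$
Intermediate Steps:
$a{\left(O \right)} = 0$ ($a{\left(O \right)} = - \frac{O - O}{2} = \left(- \frac{1}{2}\right) 0 = 0$)
$o = \frac{5}{8}$ ($o = \frac{1}{8} \cdot 5 = \frac{5}{8} \approx 0.625$)
$S{\left(k \right)} = - \frac{15}{8}$ ($S{\left(k \right)} = \frac{5 \left(0 - 3\right)}{8} = \frac{5}{8} \left(-3\right) = - \frac{15}{8}$)
$z{\left(x \right)} = \left(18 + x\right)^{2}$
$\frac{1}{u + z{\left(S{\left(Y{\left(7,5 \right)} \right)} \right)}} = \frac{1}{-9320853 + \left(18 - \frac{15}{8}\right)^{2}} = \frac{1}{-9320853 + \left(\frac{129}{8}\right)^{2}} = \frac{1}{-9320853 + \frac{16641}{64}} = \frac{1}{- \frac{596517951}{64}} = - \frac{64}{596517951}$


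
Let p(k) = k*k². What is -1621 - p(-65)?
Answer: 273004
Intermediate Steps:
p(k) = k³
-1621 - p(-65) = -1621 - 1*(-65)³ = -1621 - 1*(-274625) = -1621 + 274625 = 273004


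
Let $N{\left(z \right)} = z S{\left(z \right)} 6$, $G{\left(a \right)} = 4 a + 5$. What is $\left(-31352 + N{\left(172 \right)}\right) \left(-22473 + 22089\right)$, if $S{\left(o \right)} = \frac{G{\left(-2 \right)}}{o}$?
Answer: $12046080$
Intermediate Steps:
$G{\left(a \right)} = 5 + 4 a$
$S{\left(o \right)} = - \frac{3}{o}$ ($S{\left(o \right)} = \frac{5 + 4 \left(-2\right)}{o} = \frac{5 - 8}{o} = - \frac{3}{o}$)
$N{\left(z \right)} = -18$ ($N{\left(z \right)} = z \left(- \frac{3}{z}\right) 6 = \left(-3\right) 6 = -18$)
$\left(-31352 + N{\left(172 \right)}\right) \left(-22473 + 22089\right) = \left(-31352 - 18\right) \left(-22473 + 22089\right) = \left(-31370\right) \left(-384\right) = 12046080$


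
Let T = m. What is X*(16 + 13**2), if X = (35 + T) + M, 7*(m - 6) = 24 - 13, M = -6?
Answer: 47360/7 ≈ 6765.7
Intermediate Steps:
m = 53/7 (m = 6 + (24 - 13)/7 = 6 + (1/7)*11 = 6 + 11/7 = 53/7 ≈ 7.5714)
T = 53/7 ≈ 7.5714
X = 256/7 (X = (35 + 53/7) - 6 = 298/7 - 6 = 256/7 ≈ 36.571)
X*(16 + 13**2) = 256*(16 + 13**2)/7 = 256*(16 + 169)/7 = (256/7)*185 = 47360/7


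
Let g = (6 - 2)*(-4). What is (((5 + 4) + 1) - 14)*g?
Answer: 64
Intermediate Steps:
g = -16 (g = 4*(-4) = -16)
(((5 + 4) + 1) - 14)*g = (((5 + 4) + 1) - 14)*(-16) = ((9 + 1) - 14)*(-16) = (10 - 14)*(-16) = -4*(-16) = 64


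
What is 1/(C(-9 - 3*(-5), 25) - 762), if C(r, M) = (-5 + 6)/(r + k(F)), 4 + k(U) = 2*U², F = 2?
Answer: -10/7619 ≈ -0.0013125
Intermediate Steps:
k(U) = -4 + 2*U²
C(r, M) = 1/(4 + r) (C(r, M) = (-5 + 6)/(r + (-4 + 2*2²)) = 1/(r + (-4 + 2*4)) = 1/(r + (-4 + 8)) = 1/(r + 4) = 1/(4 + r))
1/(C(-9 - 3*(-5), 25) - 762) = 1/(1/(4 + (-9 - 3*(-5))) - 762) = 1/(1/(4 + (-9 + 15)) - 762) = 1/(1/(4 + 6) - 762) = 1/(1/10 - 762) = 1/(⅒ - 762) = 1/(-7619/10) = -10/7619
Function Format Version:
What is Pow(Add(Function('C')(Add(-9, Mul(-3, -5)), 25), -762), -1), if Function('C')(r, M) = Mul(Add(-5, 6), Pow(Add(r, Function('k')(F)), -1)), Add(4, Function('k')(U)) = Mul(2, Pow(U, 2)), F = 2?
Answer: Rational(-10, 7619) ≈ -0.0013125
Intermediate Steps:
Function('k')(U) = Add(-4, Mul(2, Pow(U, 2)))
Function('C')(r, M) = Pow(Add(4, r), -1) (Function('C')(r, M) = Mul(Add(-5, 6), Pow(Add(r, Add(-4, Mul(2, Pow(2, 2)))), -1)) = Mul(1, Pow(Add(r, Add(-4, Mul(2, 4))), -1)) = Mul(1, Pow(Add(r, Add(-4, 8)), -1)) = Mul(1, Pow(Add(r, 4), -1)) = Mul(1, Pow(Add(4, r), -1)) = Pow(Add(4, r), -1))
Pow(Add(Function('C')(Add(-9, Mul(-3, -5)), 25), -762), -1) = Pow(Add(Pow(Add(4, Add(-9, Mul(-3, -5))), -1), -762), -1) = Pow(Add(Pow(Add(4, Add(-9, 15)), -1), -762), -1) = Pow(Add(Pow(Add(4, 6), -1), -762), -1) = Pow(Add(Pow(10, -1), -762), -1) = Pow(Add(Rational(1, 10), -762), -1) = Pow(Rational(-7619, 10), -1) = Rational(-10, 7619)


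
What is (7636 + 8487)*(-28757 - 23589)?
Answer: -843974558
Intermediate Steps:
(7636 + 8487)*(-28757 - 23589) = 16123*(-52346) = -843974558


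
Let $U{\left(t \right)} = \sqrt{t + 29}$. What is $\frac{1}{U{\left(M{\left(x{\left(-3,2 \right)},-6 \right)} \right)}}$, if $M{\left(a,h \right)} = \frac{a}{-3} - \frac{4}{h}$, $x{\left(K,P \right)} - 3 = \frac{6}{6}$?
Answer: $\frac{\sqrt{255}}{85} \approx 0.18787$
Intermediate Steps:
$x{\left(K,P \right)} = 4$ ($x{\left(K,P \right)} = 3 + \frac{6}{6} = 3 + 6 \cdot \frac{1}{6} = 3 + 1 = 4$)
$M{\left(a,h \right)} = - \frac{4}{h} - \frac{a}{3}$ ($M{\left(a,h \right)} = a \left(- \frac{1}{3}\right) - \frac{4}{h} = - \frac{a}{3} - \frac{4}{h} = - \frac{4}{h} - \frac{a}{3}$)
$U{\left(t \right)} = \sqrt{29 + t}$
$\frac{1}{U{\left(M{\left(x{\left(-3,2 \right)},-6 \right)} \right)}} = \frac{1}{\sqrt{29 - \left(\frac{4}{3} + \frac{4}{-6}\right)}} = \frac{1}{\sqrt{29 - \frac{2}{3}}} = \frac{1}{\sqrt{\frac{85}{3}}} = \frac{1}{\frac{1}{3} \sqrt{255}} = \frac{\sqrt{255}}{85}$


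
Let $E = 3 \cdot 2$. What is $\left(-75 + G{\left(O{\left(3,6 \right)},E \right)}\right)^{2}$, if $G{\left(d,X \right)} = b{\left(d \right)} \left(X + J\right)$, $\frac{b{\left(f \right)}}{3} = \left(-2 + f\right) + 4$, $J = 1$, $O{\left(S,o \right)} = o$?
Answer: $8649$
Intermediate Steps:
$E = 6$
$b{\left(f \right)} = 6 + 3 f$ ($b{\left(f \right)} = 3 \left(\left(-2 + f\right) + 4\right) = 3 \left(2 + f\right) = 6 + 3 f$)
$G{\left(d,X \right)} = \left(1 + X\right) \left(6 + 3 d\right)$ ($G{\left(d,X \right)} = \left(6 + 3 d\right) \left(X + 1\right) = \left(6 + 3 d\right) \left(1 + X\right) = \left(1 + X\right) \left(6 + 3 d\right)$)
$\left(-75 + G{\left(O{\left(3,6 \right)},E \right)}\right)^{2} = \left(-75 + 3 \left(1 + 6\right) \left(2 + 6\right)\right)^{2} = \left(-75 + 3 \cdot 7 \cdot 8\right)^{2} = \left(-75 + 168\right)^{2} = 93^{2} = 8649$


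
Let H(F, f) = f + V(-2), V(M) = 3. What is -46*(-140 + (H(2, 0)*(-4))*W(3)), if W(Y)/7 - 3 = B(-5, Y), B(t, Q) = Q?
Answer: 29624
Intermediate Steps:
W(Y) = 21 + 7*Y
H(F, f) = 3 + f (H(F, f) = f + 3 = 3 + f)
-46*(-140 + (H(2, 0)*(-4))*W(3)) = -46*(-140 + ((3 + 0)*(-4))*(21 + 7*3)) = -46*(-140 + (3*(-4))*(21 + 21)) = -46*(-140 - 12*42) = -46*(-140 - 504) = -46*(-644) = 29624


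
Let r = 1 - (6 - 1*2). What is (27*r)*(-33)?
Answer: 2673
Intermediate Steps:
r = -3 (r = 1 - (6 - 2) = 1 - 1*4 = 1 - 4 = -3)
(27*r)*(-33) = (27*(-3))*(-33) = -81*(-33) = 2673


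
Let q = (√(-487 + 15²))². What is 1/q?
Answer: -1/262 ≈ -0.0038168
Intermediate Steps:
q = -262 (q = (√(-487 + 225))² = (√(-262))² = (I*√262)² = -262)
1/q = 1/(-262) = -1/262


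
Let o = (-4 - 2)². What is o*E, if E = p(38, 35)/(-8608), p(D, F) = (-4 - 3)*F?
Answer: 2205/2152 ≈ 1.0246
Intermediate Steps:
p(D, F) = -7*F
E = 245/8608 (E = -7*35/(-8608) = -245*(-1/8608) = 245/8608 ≈ 0.028462)
o = 36 (o = (-6)² = 36)
o*E = 36*(245/8608) = 2205/2152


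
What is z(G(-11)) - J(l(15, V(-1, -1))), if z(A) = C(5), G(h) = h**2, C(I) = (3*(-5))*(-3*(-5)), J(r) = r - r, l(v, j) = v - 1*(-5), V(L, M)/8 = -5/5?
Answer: -225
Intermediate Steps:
V(L, M) = -8 (V(L, M) = 8*(-5/5) = 8*(-5*1/5) = 8*(-1) = -8)
l(v, j) = 5 + v (l(v, j) = v + 5 = 5 + v)
J(r) = 0
C(I) = -225 (C(I) = -15*15 = -225)
z(A) = -225
z(G(-11)) - J(l(15, V(-1, -1))) = -225 - 1*0 = -225 + 0 = -225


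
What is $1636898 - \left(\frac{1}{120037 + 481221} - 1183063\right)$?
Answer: $\frac{1695524110937}{601258} \approx 2.82 \cdot 10^{6}$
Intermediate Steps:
$1636898 - \left(\frac{1}{120037 + 481221} - 1183063\right) = 1636898 - \left(\frac{1}{601258} - 1183063\right) = 1636898 - - \frac{711326093253}{601258} = 1636898 + \frac{711326093253}{601258} = \frac{1695524110937}{601258}$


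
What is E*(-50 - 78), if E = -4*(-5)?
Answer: -2560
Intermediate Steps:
E = 20
E*(-50 - 78) = 20*(-50 - 78) = 20*(-128) = -2560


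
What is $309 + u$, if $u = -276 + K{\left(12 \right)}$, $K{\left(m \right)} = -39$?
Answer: $-6$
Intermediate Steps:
$u = -315$ ($u = -276 - 39 = -315$)
$309 + u = 309 - 315 = -6$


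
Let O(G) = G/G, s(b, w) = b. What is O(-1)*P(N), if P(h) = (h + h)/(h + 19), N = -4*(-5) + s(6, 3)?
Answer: 52/45 ≈ 1.1556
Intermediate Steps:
O(G) = 1
N = 26 (N = -4*(-5) + 6 = 20 + 6 = 26)
P(h) = 2*h/(19 + h) (P(h) = (2*h)/(19 + h) = 2*h/(19 + h))
O(-1)*P(N) = 1*(2*26/(19 + 26)) = 1*(2*26/45) = 1*(2*26*(1/45)) = 1*(52/45) = 52/45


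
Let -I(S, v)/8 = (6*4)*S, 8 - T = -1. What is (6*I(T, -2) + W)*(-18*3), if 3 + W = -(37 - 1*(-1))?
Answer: 562086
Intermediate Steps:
T = 9 (T = 8 - 1*(-1) = 8 + 1 = 9)
I(S, v) = -192*S (I(S, v) = -8*6*4*S = -192*S)
W = -41 (W = -3 - (37 - 1*(-1)) = -3 - (37 + 1) = -3 - 1*38 = -3 - 38 = -41)
(6*I(T, -2) + W)*(-18*3) = (6*(-192*9) - 41)*(-18*3) = (6*(-1728) - 41)*(-54) = (-10368 - 41)*(-54) = -10409*(-54) = 562086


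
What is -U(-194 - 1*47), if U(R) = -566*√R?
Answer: 566*I*√241 ≈ 8786.7*I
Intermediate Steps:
-U(-194 - 1*47) = -(-566)*√(-194 - 1*47) = -(-566)*√(-194 - 47) = -(-566)*√(-241) = -(-566)*I*√241 = 566*I*√241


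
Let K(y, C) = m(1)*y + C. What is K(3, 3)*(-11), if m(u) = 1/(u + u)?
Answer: -99/2 ≈ -49.500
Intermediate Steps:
m(u) = 1/(2*u)
K(y, C) = C + y/2 (K(y, C) = ((½)/1)*y + C = ((½)*1)*y + C = y/2 + C = C + y/2)
K(3, 3)*(-11) = (3 + (½)*3)*(-11) = (3 + 3/2)*(-11) = (9/2)*(-11) = -99/2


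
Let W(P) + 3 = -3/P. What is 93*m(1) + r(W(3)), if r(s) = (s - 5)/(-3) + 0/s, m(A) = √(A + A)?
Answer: 3 + 93*√2 ≈ 134.52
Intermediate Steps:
m(A) = √2*√A (m(A) = √(2*A) = √2*√A)
W(P) = -3 - 3/P
r(s) = 5/3 - s/3 (r(s) = (-5 + s)*(-⅓) + 0 = (5/3 - s/3) + 0 = 5/3 - s/3)
93*m(1) + r(W(3)) = 93*(√2*√1) + (5/3 - (-3 - 3/3)/3) = 93*(√2*1) + (5/3 - (-3 - 3*⅓)/3) = 93*√2 + (5/3 - (-3 - 1)/3) = 93*√2 + (5/3 - ⅓*(-4)) = 93*√2 + (5/3 + 4/3) = 93*√2 + 3 = 3 + 93*√2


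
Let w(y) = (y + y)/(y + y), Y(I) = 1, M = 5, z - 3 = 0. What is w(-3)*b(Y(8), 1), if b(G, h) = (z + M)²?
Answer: 64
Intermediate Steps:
z = 3 (z = 3 + 0 = 3)
b(G, h) = 64 (b(G, h) = (3 + 5)² = 8² = 64)
w(y) = 1 (w(y) = (2*y)/((2*y)) = (2*y)*(1/(2*y)) = 1)
w(-3)*b(Y(8), 1) = 1*64 = 64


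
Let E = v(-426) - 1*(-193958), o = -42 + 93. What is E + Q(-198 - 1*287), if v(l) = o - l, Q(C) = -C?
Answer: 194920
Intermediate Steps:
o = 51
v(l) = 51 - l
E = 194435 (E = (51 - 1*(-426)) - 1*(-193958) = (51 + 426) + 193958 = 477 + 193958 = 194435)
E + Q(-198 - 1*287) = 194435 - (-198 - 1*287) = 194435 - (-198 - 287) = 194435 - 1*(-485) = 194435 + 485 = 194920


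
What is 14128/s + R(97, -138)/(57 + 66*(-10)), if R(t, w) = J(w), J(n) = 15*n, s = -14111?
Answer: 2298954/945437 ≈ 2.4316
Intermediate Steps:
R(t, w) = 15*w
14128/s + R(97, -138)/(57 + 66*(-10)) = 14128/(-14111) + (15*(-138))/(57 + 66*(-10)) = 14128*(-1/14111) - 2070/(57 - 660) = -14128/14111 - 2070/(-603) = -14128/14111 - 2070*(-1/603) = -14128/14111 + 230/67 = 2298954/945437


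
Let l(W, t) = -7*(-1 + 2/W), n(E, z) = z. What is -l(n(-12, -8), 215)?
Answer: -35/4 ≈ -8.7500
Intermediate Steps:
l(W, t) = 7 - 14/W
-l(n(-12, -8), 215) = -(7 - 14/(-8)) = -(7 - 14*(-⅛)) = -(7 + 7/4) = -1*35/4 = -35/4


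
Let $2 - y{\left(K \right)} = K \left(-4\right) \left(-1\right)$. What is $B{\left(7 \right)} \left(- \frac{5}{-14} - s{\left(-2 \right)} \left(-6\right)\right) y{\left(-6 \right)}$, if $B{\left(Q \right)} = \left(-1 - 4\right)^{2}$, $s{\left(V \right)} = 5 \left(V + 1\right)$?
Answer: $- \frac{134875}{7} \approx -19268.0$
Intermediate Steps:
$s{\left(V \right)} = 5 + 5 V$ ($s{\left(V \right)} = 5 \left(1 + V\right) = 5 + 5 V$)
$y{\left(K \right)} = 2 - 4 K$ ($y{\left(K \right)} = 2 - K \left(-4\right) \left(-1\right) = 2 - - 4 K \left(-1\right) = 2 - 4 K$)
$B{\left(Q \right)} = 25$ ($B{\left(Q \right)} = \left(-5\right)^{2} = 25$)
$B{\left(7 \right)} \left(- \frac{5}{-14} - s{\left(-2 \right)} \left(-6\right)\right) y{\left(-6 \right)} = 25 \left(- \frac{5}{-14} - \left(5 + 5 \left(-2\right)\right) \left(-6\right)\right) \left(2 - -24\right) = 25 \left(\left(-5\right) \left(- \frac{1}{14}\right) - \left(5 - 10\right) \left(-6\right)\right) \left(2 + 24\right) = 25 \left(\frac{5}{14} - \left(-5\right) \left(-6\right)\right) 26 = 25 \left(\frac{5}{14} - 30\right) 26 = 25 \left(- \frac{415}{14}\right) 26 = \left(- \frac{10375}{14}\right) 26 = - \frac{134875}{7}$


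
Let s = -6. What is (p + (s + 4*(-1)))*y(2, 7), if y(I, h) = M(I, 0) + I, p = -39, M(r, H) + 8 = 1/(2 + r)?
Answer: 1127/4 ≈ 281.75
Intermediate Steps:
M(r, H) = -8 + 1/(2 + r)
y(I, h) = I + (-15 - 8*I)/(2 + I) (y(I, h) = (-15 - 8*I)/(2 + I) + I = I + (-15 - 8*I)/(2 + I))
(p + (s + 4*(-1)))*y(2, 7) = (-39 + (-6 + 4*(-1)))*((-15 + 2**2 - 6*2)/(2 + 2)) = (-39 + (-6 - 4))*((-15 + 4 - 12)/4) = (-39 - 10)*((1/4)*(-23)) = -49*(-23/4) = 1127/4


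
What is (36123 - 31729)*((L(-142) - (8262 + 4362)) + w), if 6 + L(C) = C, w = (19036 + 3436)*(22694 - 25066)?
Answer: -234272068264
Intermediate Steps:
w = -53303584 (w = 22472*(-2372) = -53303584)
L(C) = -6 + C
(36123 - 31729)*((L(-142) - (8262 + 4362)) + w) = (36123 - 31729)*(((-6 - 142) - (8262 + 4362)) - 53303584) = 4394*((-148 - 1*12624) - 53303584) = 4394*((-148 - 12624) - 53303584) = 4394*(-12772 - 53303584) = 4394*(-53316356) = -234272068264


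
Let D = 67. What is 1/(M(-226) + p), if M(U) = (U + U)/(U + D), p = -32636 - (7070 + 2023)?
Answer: -159/6634459 ≈ -2.3966e-5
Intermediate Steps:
p = -41729 (p = -32636 - 1*9093 = -32636 - 9093 = -41729)
M(U) = 2*U/(67 + U) (M(U) = (U + U)/(U + 67) = (2*U)/(67 + U) = 2*U/(67 + U))
1/(M(-226) + p) = 1/(2*(-226)/(67 - 226) - 41729) = 1/(2*(-226)/(-159) - 41729) = 1/(2*(-226)*(-1/159) - 41729) = 1/(452/159 - 41729) = 1/(-6634459/159) = -159/6634459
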